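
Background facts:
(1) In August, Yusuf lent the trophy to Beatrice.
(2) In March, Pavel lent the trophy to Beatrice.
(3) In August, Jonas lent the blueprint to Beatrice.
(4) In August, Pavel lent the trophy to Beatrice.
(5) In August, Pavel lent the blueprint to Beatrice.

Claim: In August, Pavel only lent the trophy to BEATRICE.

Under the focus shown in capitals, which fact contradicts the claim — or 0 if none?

The capitals mark "Beatrice" as focus. So "only" rules out other recipients, with the rest (same agent, thing, setting (Pavel / the trophy / in August)) as background.
Every other fact changes something in the background, not just the recipient. Nothing refutes the claim.

0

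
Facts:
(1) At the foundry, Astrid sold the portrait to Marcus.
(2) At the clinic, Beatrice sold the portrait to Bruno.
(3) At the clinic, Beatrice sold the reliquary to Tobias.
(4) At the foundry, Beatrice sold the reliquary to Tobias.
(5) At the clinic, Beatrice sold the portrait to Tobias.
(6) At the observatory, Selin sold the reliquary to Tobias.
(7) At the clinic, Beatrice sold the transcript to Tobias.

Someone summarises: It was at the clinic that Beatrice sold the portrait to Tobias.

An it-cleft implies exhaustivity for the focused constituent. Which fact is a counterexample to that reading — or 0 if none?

0

The cleft puts "at the clinic" in focus and presupposes the open proposition with same agent, thing, recipient (Beatrice / the portrait / Tobias).
The exhaustive reading says no other setting fits that background.
Every other fact differs from the presupposition on some backgrounded slot, so none challenges the exhaustivity.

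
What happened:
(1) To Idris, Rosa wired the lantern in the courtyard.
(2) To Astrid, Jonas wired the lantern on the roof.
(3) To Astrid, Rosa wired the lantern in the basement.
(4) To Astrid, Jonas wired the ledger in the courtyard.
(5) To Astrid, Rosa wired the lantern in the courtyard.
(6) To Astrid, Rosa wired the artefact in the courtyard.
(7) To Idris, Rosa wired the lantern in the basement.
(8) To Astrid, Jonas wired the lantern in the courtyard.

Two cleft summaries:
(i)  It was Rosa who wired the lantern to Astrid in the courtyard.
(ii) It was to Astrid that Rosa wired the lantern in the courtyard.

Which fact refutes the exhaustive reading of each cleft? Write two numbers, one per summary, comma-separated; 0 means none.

8, 1

Summary (i) focuses "Rosa" (the agent); background thing = the lantern, recipient = Astrid, setting = in the courtyard. Fact (8) matches that background with agent = Jonas — refutes (i).
Summary (ii) focuses "Astrid" (the recipient); background agent = Rosa, thing = the lantern, setting = in the courtyard. Fact (1) matches that background with recipient = Idris — refutes (ii).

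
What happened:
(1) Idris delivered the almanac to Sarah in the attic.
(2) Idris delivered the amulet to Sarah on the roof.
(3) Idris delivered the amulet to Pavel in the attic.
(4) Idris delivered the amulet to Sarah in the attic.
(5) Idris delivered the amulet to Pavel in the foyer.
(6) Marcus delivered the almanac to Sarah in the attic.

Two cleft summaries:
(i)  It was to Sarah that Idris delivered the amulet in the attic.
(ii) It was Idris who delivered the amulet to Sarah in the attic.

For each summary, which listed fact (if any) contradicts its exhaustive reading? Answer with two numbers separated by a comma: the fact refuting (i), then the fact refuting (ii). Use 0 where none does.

3, 0

Summary (i) focuses "Sarah" (the recipient); background agent = Idris, thing = the amulet, setting = in the attic. Fact (3) matches that background with recipient = Pavel — refutes (i).
Summary (ii) focuses "Idris" (the agent); background thing = the amulet, recipient = Sarah, setting = in the attic. No fact matches that background with a different agent, so 0.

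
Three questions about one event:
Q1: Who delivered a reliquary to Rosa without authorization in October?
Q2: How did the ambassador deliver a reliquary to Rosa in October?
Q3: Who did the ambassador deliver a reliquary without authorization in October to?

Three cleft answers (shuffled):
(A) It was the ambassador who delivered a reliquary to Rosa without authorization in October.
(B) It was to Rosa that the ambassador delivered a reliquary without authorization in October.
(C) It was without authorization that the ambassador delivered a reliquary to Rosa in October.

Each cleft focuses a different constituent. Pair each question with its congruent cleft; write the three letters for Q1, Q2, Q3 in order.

ACB

Q1 asks about the subject (agent); cleft (A) focuses "the ambassador", which is the subject (agent) — so Q1 → A.
Q2 asks about the manner; cleft (C) focuses "without authorization", which is the manner — so Q2 → C.
Q3 asks about the recipient; cleft (B) focuses "to Rosa", which is the recipient — so Q3 → B.
Mapping: Q1→A, Q2→C, Q3→B.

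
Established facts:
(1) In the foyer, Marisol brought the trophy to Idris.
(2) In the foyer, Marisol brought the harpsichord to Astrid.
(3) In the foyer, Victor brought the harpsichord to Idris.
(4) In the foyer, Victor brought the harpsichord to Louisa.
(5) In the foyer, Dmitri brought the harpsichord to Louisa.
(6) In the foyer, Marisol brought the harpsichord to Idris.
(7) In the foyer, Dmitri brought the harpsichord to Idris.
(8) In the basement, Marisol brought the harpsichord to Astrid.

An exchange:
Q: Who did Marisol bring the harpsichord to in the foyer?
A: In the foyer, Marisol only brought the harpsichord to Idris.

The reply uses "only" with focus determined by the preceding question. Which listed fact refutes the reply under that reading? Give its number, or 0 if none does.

The question "Who did ... to ...?" targets the recipient, so in the reply the focus falls on "Idris".
So "only" ranges over recipients; the rest (same agent, thing, setting (Marisol / the harpsichord / in the foyer)) is presupposed.
Fact (2) keeps same agent, thing, setting (Marisol / the harpsichord / in the foyer) but has recipient = Astrid; that refutes the reply.
(Fact (1) would refute a reading with focus on the thing — but that is not what the question asks.)

2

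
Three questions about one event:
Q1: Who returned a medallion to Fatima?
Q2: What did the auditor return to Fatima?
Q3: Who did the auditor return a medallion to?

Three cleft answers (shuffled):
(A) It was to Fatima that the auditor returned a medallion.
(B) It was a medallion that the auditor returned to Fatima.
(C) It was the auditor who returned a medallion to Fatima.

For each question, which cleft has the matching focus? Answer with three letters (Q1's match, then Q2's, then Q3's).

Q1 asks about the subject (agent); cleft (C) focuses "the auditor", which is the subject (agent) — so Q1 → C.
Q2 asks about the direct object; cleft (B) focuses "a medallion", which is the direct object — so Q2 → B.
Q3 asks about the recipient; cleft (A) focuses "to Fatima", which is the recipient — so Q3 → A.
Mapping: Q1→C, Q2→B, Q3→A.

CBA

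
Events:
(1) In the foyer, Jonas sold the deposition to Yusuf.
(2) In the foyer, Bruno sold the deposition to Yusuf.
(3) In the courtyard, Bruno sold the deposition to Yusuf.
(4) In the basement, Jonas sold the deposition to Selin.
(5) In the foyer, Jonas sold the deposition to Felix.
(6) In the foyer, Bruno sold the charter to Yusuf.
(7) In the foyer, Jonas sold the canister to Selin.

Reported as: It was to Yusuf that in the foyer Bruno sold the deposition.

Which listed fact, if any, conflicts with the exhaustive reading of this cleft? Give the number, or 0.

The cleft puts "Yusuf" in focus and presupposes the open proposition with agent = Bruno, thing = the deposition, setting = in the foyer.
Exhaustivity: Yusuf is the only recipient satisfying that background.
No listed fact matches the background with a different recipient. Exhaustivity holds.

0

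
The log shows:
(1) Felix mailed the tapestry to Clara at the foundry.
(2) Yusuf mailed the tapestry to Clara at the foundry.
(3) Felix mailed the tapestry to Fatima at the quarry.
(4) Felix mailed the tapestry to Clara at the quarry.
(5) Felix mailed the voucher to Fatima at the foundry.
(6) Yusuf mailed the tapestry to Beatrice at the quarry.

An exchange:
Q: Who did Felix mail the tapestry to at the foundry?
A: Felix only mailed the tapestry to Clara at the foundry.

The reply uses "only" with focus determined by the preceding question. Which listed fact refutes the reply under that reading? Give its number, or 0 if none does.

0

Answering "Who did ... to ...?" puts focus on the recipient — here, "Clara".
So "only" ranges over recipients; the rest (same agent, thing, setting (Felix / the tapestry / at the foundry)) is presupposed.
No fact keeps same agent, thing, setting (Felix / the tapestry / at the foundry) while changing the recipient; every other fact differs on something backgrounded. The reply stands.
(Fact (4) would refute a reading with focus on the setting — but that is not what the question asks.)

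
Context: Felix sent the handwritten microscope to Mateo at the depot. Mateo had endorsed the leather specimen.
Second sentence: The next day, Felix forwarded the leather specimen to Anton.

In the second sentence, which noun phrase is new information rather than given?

Anton

"Felix" and "the leather specimen" in the second sentence are given — already mentioned in the context.
"Anton" has no antecedent in the context; it is discourse-new.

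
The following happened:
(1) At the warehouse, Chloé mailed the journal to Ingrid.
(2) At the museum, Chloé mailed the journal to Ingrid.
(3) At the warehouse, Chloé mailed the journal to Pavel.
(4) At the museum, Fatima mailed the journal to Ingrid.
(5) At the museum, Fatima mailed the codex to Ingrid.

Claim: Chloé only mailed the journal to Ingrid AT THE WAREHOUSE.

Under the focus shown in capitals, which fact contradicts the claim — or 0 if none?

Focus (in capitals) is "at the warehouse" — the setting. "Only" excludes alternative settings while holding fixed agent = Chloé, thing = the journal, recipient = Ingrid.
Fact (2) matches on agent = Chloé, thing = the journal, recipient = Ingrid, but has setting = at the museum instead. That refutes the claim.

2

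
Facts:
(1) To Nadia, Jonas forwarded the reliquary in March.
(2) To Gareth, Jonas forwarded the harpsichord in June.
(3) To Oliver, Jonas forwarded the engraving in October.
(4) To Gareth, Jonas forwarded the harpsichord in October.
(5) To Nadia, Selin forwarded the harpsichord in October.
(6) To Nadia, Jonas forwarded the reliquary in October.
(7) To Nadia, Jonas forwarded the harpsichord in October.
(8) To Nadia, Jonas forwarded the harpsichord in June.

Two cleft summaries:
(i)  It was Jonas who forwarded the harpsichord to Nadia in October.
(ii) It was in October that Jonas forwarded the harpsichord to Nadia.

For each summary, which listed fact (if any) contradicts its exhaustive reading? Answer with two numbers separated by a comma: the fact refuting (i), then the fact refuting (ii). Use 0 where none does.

(i): focus "Jonas". Looking for same thing, recipient, setting (the harpsichord / Nadia / in October) with some other agent — fact (5) has Selin there. Refuted.
(ii): focus "in October". Looking for same agent, thing, recipient (Jonas / the harpsichord / Nadia) with some other setting — fact (8) has in June there. Refuted.

5, 8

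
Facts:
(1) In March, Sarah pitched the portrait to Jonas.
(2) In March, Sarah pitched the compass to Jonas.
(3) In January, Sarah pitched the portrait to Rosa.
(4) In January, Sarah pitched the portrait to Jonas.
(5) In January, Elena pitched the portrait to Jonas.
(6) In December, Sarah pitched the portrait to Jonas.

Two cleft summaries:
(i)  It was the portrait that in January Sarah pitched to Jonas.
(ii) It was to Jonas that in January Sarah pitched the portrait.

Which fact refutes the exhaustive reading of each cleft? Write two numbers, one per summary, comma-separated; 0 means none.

(i): focus "the portrait". No fact shares same agent, recipient, setting (Sarah / Jonas / in January) with a different thing. 0.
(ii): focus "Jonas". Looking for same agent, thing, setting (Sarah / the portrait / in January) with some other recipient — fact (3) has Rosa there. Refuted.

0, 3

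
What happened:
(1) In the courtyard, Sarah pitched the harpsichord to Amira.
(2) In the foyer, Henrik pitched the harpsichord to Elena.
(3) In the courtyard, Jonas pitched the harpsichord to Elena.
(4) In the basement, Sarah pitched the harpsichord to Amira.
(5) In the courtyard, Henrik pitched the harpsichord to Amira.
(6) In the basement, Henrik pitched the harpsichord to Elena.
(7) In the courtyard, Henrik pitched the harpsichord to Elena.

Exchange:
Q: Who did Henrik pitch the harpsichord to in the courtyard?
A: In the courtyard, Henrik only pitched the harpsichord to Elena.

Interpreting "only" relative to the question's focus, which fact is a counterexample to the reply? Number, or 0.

The question "Who did ... to ...?" targets the recipient, so in the reply the focus falls on "Elena".
So "only" ranges over recipients; the rest (same agent, thing, setting (Henrik / the harpsichord / in the courtyard)) is presupposed.
Fact (5) keeps same agent, thing, setting (Henrik / the harpsichord / in the courtyard) but has recipient = Amira; that refutes the reply.
(Fact (2) would refute a reading with focus on the setting — but that is not what the question asks.)

5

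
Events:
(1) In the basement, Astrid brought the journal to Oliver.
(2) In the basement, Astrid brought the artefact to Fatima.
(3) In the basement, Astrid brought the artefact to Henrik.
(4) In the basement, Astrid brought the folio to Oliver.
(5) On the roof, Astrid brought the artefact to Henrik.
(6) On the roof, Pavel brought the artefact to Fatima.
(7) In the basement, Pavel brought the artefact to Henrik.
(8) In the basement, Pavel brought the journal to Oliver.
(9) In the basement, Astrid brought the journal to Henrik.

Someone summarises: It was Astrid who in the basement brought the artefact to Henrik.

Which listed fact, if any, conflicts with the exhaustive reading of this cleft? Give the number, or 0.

The cleft puts "Astrid" in focus and presupposes the open proposition with the artefact as thing and Henrik as recipient and in the basement as setting.
Exhaustivity: Astrid is the only agent satisfying that background.
But fact (7) also has the artefact as thing and Henrik as recipient and in the basement as setting, with agent = Pavel — so the exhaustive reading fails.

7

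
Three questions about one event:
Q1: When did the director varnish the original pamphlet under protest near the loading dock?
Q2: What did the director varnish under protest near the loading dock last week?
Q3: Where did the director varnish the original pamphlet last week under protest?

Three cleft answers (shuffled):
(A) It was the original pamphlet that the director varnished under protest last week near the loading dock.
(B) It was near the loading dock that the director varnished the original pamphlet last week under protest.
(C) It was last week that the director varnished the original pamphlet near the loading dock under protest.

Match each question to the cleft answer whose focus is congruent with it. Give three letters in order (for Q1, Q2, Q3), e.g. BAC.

Q1 asks about the time; cleft (C) focuses "last week", which is the time — so Q1 → C.
Q2 asks about the direct object; cleft (A) focuses "the original pamphlet", which is the direct object — so Q2 → A.
Q3 asks about the location; cleft (B) focuses "near the loading dock", which is the location — so Q3 → B.
Mapping: Q1→C, Q2→A, Q3→B.

CAB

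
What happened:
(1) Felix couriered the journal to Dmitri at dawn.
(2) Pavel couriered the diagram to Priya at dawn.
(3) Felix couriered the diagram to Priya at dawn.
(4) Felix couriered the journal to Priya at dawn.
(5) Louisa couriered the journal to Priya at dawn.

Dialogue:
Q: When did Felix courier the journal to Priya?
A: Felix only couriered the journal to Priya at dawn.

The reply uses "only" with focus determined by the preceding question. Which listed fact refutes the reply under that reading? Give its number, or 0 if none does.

Answering "When did ...?" puts focus on the setting — here, "at dawn".
So "only" ranges over settings; the rest (same agent, thing, recipient (Felix / the journal / Priya)) is presupposed.
No listed fact shares that background with another setting. Nothing contradicts the reply.
(Fact (1) would refute a reading with focus on the recipient — but that is not what the question asks.)

0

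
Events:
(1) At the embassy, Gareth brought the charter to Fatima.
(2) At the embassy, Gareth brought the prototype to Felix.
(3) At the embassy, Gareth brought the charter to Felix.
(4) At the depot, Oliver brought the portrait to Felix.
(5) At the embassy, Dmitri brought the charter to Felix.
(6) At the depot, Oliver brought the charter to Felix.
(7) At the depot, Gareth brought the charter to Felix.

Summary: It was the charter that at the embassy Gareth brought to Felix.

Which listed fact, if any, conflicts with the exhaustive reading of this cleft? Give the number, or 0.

2

Focus of the cleft: "the charter" (the thing). Presupposed background: Gareth as agent and Felix as recipient and at the embassy as setting.
Exhaustivity: the charter is the only thing satisfying that background.
Fact (2) shares the background but with thing = the prototype; exhaustivity is violated.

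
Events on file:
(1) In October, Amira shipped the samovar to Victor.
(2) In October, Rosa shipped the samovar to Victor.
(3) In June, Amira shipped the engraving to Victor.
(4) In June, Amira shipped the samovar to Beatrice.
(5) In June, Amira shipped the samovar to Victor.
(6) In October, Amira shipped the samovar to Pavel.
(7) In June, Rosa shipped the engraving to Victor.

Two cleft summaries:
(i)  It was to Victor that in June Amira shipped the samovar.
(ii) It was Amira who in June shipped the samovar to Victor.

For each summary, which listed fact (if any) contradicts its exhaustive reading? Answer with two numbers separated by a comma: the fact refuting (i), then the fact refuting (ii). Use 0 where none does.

(i): focus "Victor". Looking for agent = Amira, thing = the samovar, setting = in June with some other recipient — fact (4) has Beatrice there. Refuted.
(ii): focus "Amira". No fact shares thing = the samovar, recipient = Victor, setting = in June with a different agent. 0.

4, 0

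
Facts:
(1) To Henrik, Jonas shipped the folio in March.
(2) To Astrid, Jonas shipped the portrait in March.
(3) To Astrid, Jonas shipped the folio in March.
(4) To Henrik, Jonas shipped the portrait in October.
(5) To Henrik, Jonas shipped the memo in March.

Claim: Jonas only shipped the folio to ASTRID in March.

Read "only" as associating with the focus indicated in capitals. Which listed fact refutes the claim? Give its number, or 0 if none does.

The capitals mark "Astrid" as focus. So "only" rules out other recipients, with the rest (same agent, thing, setting (Jonas / the folio / in March)) as background.
Fact (1) shares the background but differs in recipient (Henrik) — a counterexample.

1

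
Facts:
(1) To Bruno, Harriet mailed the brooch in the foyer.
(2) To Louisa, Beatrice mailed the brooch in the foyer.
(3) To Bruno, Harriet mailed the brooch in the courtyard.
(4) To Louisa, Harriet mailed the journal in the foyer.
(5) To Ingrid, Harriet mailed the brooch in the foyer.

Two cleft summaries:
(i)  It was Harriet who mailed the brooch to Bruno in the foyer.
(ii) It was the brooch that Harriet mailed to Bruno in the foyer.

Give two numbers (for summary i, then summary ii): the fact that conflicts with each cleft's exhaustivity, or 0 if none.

Summary (i) focuses "Harriet" (the agent); background thing = the brooch, recipient = Bruno, setting = in the foyer. No fact matches that background with a different agent, so 0.
Summary (ii) focuses "the brooch" (the thing); background agent = Harriet, recipient = Bruno, setting = in the foyer. No fact matches that background with a different thing, so 0.

0, 0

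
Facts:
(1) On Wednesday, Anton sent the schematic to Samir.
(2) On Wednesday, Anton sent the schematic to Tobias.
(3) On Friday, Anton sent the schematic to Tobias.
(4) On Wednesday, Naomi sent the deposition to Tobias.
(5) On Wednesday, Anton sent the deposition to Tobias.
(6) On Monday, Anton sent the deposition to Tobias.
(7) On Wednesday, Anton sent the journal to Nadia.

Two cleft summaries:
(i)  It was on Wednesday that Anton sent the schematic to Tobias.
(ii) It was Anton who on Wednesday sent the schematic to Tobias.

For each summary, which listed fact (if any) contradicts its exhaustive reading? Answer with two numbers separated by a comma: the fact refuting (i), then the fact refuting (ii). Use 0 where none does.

3, 0

(i): focus "on Wednesday". Looking for Anton as agent and the schematic as thing and Tobias as recipient with some other setting — fact (3) has on Friday there. Refuted.
(ii): focus "Anton". No fact shares the schematic as thing and Tobias as recipient and on Wednesday as setting with a different agent. 0.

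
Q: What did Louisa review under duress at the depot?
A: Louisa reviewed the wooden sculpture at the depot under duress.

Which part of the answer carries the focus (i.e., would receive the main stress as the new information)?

The wh-word "what" asks about the direct object.
In the answer, "Louisa", "under duress" and "at the depot" are given — repeated from the question.
The constituent filling the direct object gap is "the wooden sculpture"; that is the focus and would carry nuclear stress.

the wooden sculpture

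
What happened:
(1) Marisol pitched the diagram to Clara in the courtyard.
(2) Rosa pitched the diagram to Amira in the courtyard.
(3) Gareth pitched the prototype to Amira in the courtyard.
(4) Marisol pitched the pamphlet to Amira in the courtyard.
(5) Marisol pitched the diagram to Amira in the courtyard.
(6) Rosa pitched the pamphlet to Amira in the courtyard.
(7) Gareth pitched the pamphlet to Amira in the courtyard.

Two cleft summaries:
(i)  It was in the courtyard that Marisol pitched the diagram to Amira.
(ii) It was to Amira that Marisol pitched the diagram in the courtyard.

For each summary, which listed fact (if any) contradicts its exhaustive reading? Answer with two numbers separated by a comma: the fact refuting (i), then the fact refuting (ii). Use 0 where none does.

(i): focus "in the courtyard". No fact shares Marisol as agent and the diagram as thing and Amira as recipient with a different setting. 0.
(ii): focus "Amira". Looking for Marisol as agent and the diagram as thing and in the courtyard as setting with some other recipient — fact (1) has Clara there. Refuted.

0, 1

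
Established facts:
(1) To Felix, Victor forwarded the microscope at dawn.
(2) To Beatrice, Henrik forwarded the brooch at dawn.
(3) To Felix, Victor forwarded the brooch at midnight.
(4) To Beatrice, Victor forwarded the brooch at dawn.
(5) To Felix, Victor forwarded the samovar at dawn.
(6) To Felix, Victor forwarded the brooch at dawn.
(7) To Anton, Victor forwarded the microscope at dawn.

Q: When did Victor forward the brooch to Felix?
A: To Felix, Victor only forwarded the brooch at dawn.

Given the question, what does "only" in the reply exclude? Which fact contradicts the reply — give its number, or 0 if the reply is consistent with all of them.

Answering "When did ...?" puts focus on the setting — here, "at dawn".
So "only" ranges over settings; the rest (same agent, thing, recipient (Victor / the brooch / Felix)) is presupposed.
Fact (3) keeps same agent, thing, recipient (Victor / the brooch / Felix) but has setting = at midnight; that refutes the reply.
(Fact (4) would refute a reading with focus on the recipient — but that is not what the question asks.)

3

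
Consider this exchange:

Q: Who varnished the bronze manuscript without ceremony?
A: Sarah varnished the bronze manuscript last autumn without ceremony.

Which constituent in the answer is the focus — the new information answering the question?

Sarah

The wh-word "who" asks about the subject (agent).
In the answer, "the bronze manuscript" and "without ceremony" are given — repeated from the question.
"last autumn" is also new, but it specifies the time, which is not what the question asks about — so it is not the focus.
The constituent filling the subject (agent) gap is "Sarah"; that is the focus.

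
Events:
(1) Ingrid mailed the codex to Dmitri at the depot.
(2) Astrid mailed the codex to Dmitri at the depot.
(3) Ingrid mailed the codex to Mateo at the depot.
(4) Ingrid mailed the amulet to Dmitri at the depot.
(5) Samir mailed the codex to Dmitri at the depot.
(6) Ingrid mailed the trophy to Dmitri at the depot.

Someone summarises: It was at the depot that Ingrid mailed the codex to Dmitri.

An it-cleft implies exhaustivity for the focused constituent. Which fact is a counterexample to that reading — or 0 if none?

0

Focus of the cleft: "at the depot" (the setting). Presupposed background: same agent, thing, recipient (Ingrid / the codex / Dmitri).
Exhaustivity: at the depot is the only setting satisfying that background.
Every other fact differs from the presupposition on some backgrounded slot, so none challenges the exhaustivity.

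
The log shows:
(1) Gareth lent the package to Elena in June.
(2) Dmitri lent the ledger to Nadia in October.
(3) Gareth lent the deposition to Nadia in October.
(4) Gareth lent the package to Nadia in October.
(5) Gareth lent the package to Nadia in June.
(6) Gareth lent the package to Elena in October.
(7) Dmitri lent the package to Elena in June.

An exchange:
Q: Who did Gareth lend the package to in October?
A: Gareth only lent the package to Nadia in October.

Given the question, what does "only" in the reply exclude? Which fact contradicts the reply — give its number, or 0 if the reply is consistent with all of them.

6

Answering "Who did ... to ...?" puts focus on the recipient — here, "Nadia".
"Only" then excludes alternative recipients while the background — same agent, thing, setting (Gareth / the package / in October) — is held fixed.
Fact (6) keeps same agent, thing, setting (Gareth / the package / in October) but has recipient = Elena; that refutes the reply.
(Fact (5) would refute a reading with focus on the setting — but that is not what the question asks.)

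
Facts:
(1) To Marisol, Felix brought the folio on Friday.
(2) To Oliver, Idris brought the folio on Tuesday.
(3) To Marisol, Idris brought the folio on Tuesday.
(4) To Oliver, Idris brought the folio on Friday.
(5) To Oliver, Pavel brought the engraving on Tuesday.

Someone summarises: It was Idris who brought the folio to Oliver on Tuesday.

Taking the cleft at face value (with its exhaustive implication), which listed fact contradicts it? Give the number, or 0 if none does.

0

Focus of the cleft: "Idris" (the agent). Presupposed background: the folio as thing and Oliver as recipient and on Tuesday as setting.
The exhaustive reading says no other agent fits that background.
Every other fact differs from the presupposition on some backgrounded slot, so none challenges the exhaustivity.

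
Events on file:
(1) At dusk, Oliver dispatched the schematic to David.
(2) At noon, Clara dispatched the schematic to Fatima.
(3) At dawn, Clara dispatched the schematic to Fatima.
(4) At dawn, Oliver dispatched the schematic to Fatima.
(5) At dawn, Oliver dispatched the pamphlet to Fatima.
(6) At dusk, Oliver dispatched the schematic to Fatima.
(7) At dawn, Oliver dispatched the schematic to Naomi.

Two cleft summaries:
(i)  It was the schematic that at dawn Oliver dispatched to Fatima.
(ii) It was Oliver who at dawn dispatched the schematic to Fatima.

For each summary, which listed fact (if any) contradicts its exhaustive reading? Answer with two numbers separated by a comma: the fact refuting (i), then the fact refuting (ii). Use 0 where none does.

5, 3

Summary (i) focuses "the schematic" (the thing); background same agent, recipient, setting (Oliver / Fatima / at dawn). Fact (5) matches that background with thing = the pamphlet — refutes (i).
Summary (ii) focuses "Oliver" (the agent); background same thing, recipient, setting (the schematic / Fatima / at dawn). Fact (3) matches that background with agent = Clara — refutes (ii).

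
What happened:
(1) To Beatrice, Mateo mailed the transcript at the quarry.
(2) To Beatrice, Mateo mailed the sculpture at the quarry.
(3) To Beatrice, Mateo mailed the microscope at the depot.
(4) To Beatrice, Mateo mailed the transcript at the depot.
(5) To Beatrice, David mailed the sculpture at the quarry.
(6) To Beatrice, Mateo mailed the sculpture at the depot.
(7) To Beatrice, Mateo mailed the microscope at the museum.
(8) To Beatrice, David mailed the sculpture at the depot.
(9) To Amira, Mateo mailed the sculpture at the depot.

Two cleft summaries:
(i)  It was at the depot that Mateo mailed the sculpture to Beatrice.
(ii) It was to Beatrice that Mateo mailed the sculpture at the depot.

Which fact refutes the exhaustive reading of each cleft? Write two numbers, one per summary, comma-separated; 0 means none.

(i): focus "at the depot". Looking for Mateo as agent and the sculpture as thing and Beatrice as recipient with some other setting — fact (2) has at the quarry there. Refuted.
(ii): focus "Beatrice". Looking for Mateo as agent and the sculpture as thing and at the depot as setting with some other recipient — fact (9) has Amira there. Refuted.

2, 9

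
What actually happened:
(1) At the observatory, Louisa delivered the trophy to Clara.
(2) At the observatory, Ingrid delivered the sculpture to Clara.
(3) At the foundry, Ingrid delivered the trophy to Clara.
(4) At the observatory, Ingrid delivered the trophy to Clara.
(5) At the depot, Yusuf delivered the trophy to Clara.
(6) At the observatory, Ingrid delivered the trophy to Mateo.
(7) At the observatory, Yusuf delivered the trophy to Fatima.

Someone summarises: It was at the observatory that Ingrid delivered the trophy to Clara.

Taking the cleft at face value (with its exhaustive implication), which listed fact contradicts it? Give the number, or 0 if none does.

3

The cleft puts "at the observatory" in focus and presupposes the open proposition with Ingrid as agent and the trophy as thing and Clara as recipient.
Exhaustivity: at the observatory is the only setting satisfying that background.
Fact (3) shares the background but with setting = at the foundry; exhaustivity is violated.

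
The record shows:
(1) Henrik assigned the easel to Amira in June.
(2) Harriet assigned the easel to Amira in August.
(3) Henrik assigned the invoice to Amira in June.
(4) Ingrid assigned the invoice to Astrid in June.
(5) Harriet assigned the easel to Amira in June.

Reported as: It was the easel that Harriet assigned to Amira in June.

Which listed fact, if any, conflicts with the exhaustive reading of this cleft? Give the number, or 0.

The cleft puts "the easel" in focus and presupposes the open proposition with same agent, recipient, setting (Harriet / Amira / in June).
Exhaustivity: the easel is the only thing satisfying that background.
No listed fact matches the background with a different thing. Exhaustivity holds.

0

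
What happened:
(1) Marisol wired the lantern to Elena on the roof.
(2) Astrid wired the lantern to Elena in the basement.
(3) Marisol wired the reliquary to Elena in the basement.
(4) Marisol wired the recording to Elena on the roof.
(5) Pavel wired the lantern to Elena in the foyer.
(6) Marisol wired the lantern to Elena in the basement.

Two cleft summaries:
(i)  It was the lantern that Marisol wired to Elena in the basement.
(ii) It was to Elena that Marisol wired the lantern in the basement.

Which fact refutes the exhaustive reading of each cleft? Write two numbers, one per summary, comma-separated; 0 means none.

Summary (i) focuses "the lantern" (the thing); background Marisol as agent and Elena as recipient and in the basement as setting. Fact (3) matches that background with thing = the reliquary — refutes (i).
Summary (ii) focuses "Elena" (the recipient); background Marisol as agent and the lantern as thing and in the basement as setting. No fact matches that background with a different recipient, so 0.

3, 0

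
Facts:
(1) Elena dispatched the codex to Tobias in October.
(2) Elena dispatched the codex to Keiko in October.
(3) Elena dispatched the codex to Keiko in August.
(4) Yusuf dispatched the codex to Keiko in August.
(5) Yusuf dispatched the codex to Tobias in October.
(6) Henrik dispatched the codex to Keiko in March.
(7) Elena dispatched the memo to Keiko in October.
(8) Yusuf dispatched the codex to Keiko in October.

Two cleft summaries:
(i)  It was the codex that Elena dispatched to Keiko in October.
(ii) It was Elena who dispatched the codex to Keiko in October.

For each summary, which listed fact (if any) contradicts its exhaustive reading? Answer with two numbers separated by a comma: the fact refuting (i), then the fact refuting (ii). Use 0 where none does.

(i): focus "the codex". Looking for Elena as agent and Keiko as recipient and in October as setting with some other thing — fact (7) has the memo there. Refuted.
(ii): focus "Elena". Looking for the codex as thing and Keiko as recipient and in October as setting with some other agent — fact (8) has Yusuf there. Refuted.

7, 8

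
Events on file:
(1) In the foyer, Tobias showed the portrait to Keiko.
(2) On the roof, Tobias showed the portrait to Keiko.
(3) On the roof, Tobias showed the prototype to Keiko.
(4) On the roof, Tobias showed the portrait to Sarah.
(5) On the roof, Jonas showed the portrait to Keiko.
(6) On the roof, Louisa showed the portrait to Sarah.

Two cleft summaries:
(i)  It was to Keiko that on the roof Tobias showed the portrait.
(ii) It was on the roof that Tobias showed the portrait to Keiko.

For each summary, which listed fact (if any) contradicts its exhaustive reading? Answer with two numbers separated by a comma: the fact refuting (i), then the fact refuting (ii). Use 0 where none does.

Summary (i) focuses "Keiko" (the recipient); background agent = Tobias, thing = the portrait, setting = on the roof. Fact (4) matches that background with recipient = Sarah — refutes (i).
Summary (ii) focuses "on the roof" (the setting); background agent = Tobias, thing = the portrait, recipient = Keiko. Fact (1) matches that background with setting = in the foyer — refutes (ii).

4, 1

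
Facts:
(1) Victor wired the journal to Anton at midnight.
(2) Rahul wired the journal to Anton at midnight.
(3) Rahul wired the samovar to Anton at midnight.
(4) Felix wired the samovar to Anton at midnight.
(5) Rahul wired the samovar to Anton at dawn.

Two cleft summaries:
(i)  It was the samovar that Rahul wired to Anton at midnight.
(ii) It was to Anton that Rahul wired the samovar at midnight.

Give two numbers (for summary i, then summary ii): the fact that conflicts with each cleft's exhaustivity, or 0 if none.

(i): focus "the samovar". Looking for same agent, recipient, setting (Rahul / Anton / at midnight) with some other thing — fact (2) has the journal there. Refuted.
(ii): focus "Anton". No fact shares same agent, thing, setting (Rahul / the samovar / at midnight) with a different recipient. 0.

2, 0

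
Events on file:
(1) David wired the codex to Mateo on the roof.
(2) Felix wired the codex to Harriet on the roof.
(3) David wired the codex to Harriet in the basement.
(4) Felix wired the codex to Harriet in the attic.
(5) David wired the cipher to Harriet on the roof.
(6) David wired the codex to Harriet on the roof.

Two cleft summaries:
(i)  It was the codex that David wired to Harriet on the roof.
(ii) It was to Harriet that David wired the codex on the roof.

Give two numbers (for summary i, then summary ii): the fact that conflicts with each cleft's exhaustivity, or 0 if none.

5, 1

(i): focus "the codex". Looking for David as agent and Harriet as recipient and on the roof as setting with some other thing — fact (5) has the cipher there. Refuted.
(ii): focus "Harriet". Looking for David as agent and the codex as thing and on the roof as setting with some other recipient — fact (1) has Mateo there. Refuted.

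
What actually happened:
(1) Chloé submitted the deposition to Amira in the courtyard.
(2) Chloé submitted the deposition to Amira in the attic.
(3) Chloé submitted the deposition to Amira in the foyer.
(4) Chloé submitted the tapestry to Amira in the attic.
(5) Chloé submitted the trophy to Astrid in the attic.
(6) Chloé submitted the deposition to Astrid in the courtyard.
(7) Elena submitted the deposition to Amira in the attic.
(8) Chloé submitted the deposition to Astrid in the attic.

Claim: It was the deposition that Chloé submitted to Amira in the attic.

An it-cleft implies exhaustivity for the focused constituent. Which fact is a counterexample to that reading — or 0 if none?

The cleft puts "the deposition" in focus and presupposes the open proposition with Chloé as agent and Amira as recipient and in the attic as setting.
The exhaustive reading says no other thing fits that background.
Fact (4) shares the background but with thing = the tapestry; exhaustivity is violated.

4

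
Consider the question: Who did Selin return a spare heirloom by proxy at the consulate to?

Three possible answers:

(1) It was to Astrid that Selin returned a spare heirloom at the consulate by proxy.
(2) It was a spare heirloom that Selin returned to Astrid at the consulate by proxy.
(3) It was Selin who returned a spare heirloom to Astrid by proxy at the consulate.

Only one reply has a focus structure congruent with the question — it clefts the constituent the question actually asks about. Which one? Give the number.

The question word "who" targets the recipient.
Option (1) clefts "to Astrid" — that matches what the question asks about.
Option (2) clefts "a spare heirloom" — the direct object, not what was asked.
Option (3) clefts "Selin" — the subject (agent), not what was asked.
So the congruent reply is (1).

1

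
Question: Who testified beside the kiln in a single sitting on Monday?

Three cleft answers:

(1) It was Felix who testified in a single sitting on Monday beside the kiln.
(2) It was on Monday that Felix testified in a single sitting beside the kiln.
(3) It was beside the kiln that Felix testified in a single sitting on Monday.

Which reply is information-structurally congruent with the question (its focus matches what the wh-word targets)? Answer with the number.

The question word "who" targets the subject (agent).
Option (1) clefts "Felix" — that matches what the question asks about.
Option (2) clefts "on Monday" — the time, not what was asked.
Option (3) clefts "beside the kiln" — the location, not what was asked.
So the congruent reply is (1).

1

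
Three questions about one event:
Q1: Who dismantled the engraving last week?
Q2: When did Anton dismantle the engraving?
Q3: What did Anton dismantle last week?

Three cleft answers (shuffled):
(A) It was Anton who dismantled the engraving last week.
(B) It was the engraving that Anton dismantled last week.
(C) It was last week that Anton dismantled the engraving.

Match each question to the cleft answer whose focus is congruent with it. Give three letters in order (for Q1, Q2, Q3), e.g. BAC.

Q1 asks about the subject (agent); cleft (A) focuses "Anton", which is the subject (agent) — so Q1 → A.
Q2 asks about the time; cleft (C) focuses "last week", which is the time — so Q2 → C.
Q3 asks about the direct object; cleft (B) focuses "the engraving", which is the direct object — so Q3 → B.
Mapping: Q1→A, Q2→C, Q3→B.

ACB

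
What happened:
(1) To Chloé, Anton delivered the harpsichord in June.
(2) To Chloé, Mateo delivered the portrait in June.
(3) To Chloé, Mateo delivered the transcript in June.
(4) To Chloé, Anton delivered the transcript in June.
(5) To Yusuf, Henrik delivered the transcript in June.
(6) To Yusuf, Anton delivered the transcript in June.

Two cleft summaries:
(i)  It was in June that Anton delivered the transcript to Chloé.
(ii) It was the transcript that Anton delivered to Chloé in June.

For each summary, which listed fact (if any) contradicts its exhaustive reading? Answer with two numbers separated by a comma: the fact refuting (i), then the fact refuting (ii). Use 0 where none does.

0, 1

Summary (i) focuses "in June" (the setting); background same agent, thing, recipient (Anton / the transcript / Chloé). No fact matches that background with a different setting, so 0.
Summary (ii) focuses "the transcript" (the thing); background same agent, recipient, setting (Anton / Chloé / in June). Fact (1) matches that background with thing = the harpsichord — refutes (ii).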